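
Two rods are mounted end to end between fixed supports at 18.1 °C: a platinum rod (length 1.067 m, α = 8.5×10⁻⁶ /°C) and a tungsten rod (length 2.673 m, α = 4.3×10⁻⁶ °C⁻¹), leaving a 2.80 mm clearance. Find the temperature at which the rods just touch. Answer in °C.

T = 154 °C

α₁L₁ = 9.0695×10⁻⁶ m/K, α₂L₂ = 1.14939×10⁻⁵ m/K → total 2.05634×10⁻⁵ m/K
ΔT = g/(α₁L₁+α₂L₂) = 2.80×10⁻³ / 2.05634×10⁻⁵ = 136.16 K
T = 18.1 + 136.16 = 154.26 °C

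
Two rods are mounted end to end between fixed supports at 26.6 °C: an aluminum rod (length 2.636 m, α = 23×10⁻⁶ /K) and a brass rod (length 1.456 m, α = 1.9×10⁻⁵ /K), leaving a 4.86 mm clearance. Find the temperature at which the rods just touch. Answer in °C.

T = 81.6 °C

α₁L₁ = 6.0628×10⁻⁵ m/K, α₂L₂ = 2.7664×10⁻⁵ m/K → total 8.8292×10⁻⁵ m/K
ΔT = g/(α₁L₁+α₂L₂) = 4.86×10⁻³ / 8.8292×10⁻⁵ = 55.045 K
T = 26.6 + 55.045 = 81.645 °C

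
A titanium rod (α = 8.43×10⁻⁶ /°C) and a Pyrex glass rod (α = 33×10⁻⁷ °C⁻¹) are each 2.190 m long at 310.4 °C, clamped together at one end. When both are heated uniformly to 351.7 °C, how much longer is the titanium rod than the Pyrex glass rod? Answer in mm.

0.464 mm

ΔT = 41.3 K
titanium: ΔL = 8.43×10⁻⁶ × 2.190 m × 41.3 = 7.6247×10⁻⁴ m = 0.76247 mm
Pyrex glass: ΔL = 33×10⁻⁷ × 2.190 m × 41.3 = 2.9848×10⁻⁴ m = 0.29848 mm
difference = 0.76247 − 0.29848 = 0.46399 mm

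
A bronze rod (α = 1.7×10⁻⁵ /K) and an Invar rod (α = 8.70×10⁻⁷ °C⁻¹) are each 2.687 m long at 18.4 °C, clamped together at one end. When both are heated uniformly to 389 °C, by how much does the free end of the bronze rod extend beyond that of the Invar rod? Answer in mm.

ΔT = 370.6 K
bronze: ΔL = 1.7×10⁻⁵ × 2.687 m × 370.6 = 1.6929×10⁻² m = 16.929 mm
Invar: ΔL = 8.70×10⁻⁷ × 2.687 m × 370.6 = 8.6635×10⁻⁴ m = 0.86635 mm
difference = 16.929 − 0.86635 = 16.06265 mm

16.1 mm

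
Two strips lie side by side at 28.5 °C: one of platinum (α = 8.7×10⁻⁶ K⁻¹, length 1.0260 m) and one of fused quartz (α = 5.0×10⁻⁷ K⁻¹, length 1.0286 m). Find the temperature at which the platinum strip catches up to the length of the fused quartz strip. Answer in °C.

T = 337.6 °C

L₁(1 + α₁ΔT) = L₂(1 + α₂ΔT) ⇒ ΔT = (L₂ − L₁)/(α₁L₁ − α₂L₂)
L₂ − L₁ = 1.0286 − 1.0260 = 2.60×10⁻³ m
α₁L₁ − α₂L₂ = 8.7×10⁻⁶×1.0260 − 5.0×10⁻⁷×1.0286 = 8.4119×10⁻⁶ m/K
ΔT = 2.60×10⁻³ / 8.4119×10⁻⁶ = 309.086 K
T = 28.5 + 309.086 = 337.586 °C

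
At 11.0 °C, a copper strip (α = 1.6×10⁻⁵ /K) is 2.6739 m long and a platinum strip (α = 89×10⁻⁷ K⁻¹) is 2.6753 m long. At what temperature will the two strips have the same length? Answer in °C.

Equal length when α₁L₁ΔT − α₂L₂ΔT = L₂ − L₁ = 1.40×10⁻³ m
α₁L₁ = 4.27824×10⁻⁵, α₂L₂ = 2.381017×10⁻⁵ → Δ(αL) = 1.897223×10⁻⁵ m/K
ΔT = 1.40×10⁻³ / 1.897223×10⁻⁵ = 73.7921 K, so T = 11.0 + 73.7921 = 84.7921 °C

T = 84.79 °C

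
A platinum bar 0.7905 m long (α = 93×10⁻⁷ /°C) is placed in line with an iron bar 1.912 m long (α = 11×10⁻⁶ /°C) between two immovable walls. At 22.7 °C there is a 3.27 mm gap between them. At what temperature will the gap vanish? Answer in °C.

Gap closes when ΔL₁ + ΔL₂ = 3.27 mm = 3.27×10⁻³ m
(α₁L₁ + α₂L₂)ΔT = g
α₁L₁ + α₂L₂ = 93×10⁻⁷×0.7905 + 11×10⁻⁶×1.912 = 2.838365×10⁻⁵ m/K
ΔT = 3.27×10⁻³ / 2.838365×10⁻⁵ = 115.21 K
T = 22.7 + 115.21 = 137.91 °C

T = 138 °C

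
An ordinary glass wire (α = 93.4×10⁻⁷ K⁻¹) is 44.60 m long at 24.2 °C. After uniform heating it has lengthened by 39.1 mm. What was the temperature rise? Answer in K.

ΔL = αL₀ΔT ⇒ ΔT = ΔL / (αL₀)
ΔT = 39.1×10⁻³ m / (93.4×10⁻⁷ × 44.60 m) = 93.863 K

ΔT = 93.9 K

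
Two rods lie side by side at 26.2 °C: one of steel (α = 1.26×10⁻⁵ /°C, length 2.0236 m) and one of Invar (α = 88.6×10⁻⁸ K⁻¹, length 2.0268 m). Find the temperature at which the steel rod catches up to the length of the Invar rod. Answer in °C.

T = 161.2 °C

Equal length when α₁L₁ΔT − α₂L₂ΔT = L₂ − L₁ = 3.20×10⁻³ m
α₁L₁ = 2.549736×10⁻⁵, α₂L₂ = 1.7957448×10⁻⁶ → Δ(αL) = 2.37016152×10⁻⁵ m/K
ΔT = 3.20×10⁻³ / 2.37016152×10⁻⁵ = 135.012 K, so T = 26.2 + 135.012 = 161.212 °C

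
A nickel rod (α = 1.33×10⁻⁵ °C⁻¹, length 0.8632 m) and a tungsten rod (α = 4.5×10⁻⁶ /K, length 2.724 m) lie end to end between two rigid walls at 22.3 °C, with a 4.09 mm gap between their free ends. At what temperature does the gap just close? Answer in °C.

Gap closes when ΔL₁ + ΔL₂ = 4.09 mm = 4.09×10⁻³ m
(α₁L₁ + α₂L₂)ΔT = g
α₁L₁ + α₂L₂ = 1.33×10⁻⁵×0.8632 + 4.5×10⁻⁶×2.724 = 2.373856×10⁻⁵ m/K
ΔT = 4.09×10⁻³ / 2.373856×10⁻⁵ = 172.29 K
T = 22.3 + 172.29 = 194.59 °C

T = 195 °C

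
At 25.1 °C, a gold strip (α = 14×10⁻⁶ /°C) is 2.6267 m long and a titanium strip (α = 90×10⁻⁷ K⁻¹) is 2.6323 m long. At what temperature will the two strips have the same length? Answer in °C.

L₁(1 + α₁ΔT) = L₂(1 + α₂ΔT) ⇒ ΔT = (L₂ − L₁)/(α₁L₁ − α₂L₂)
L₂ − L₁ = 2.6323 − 2.6267 = 5.60×10⁻³ m
α₁L₁ − α₂L₂ = 14×10⁻⁶×2.6267 − 90×10⁻⁷×2.6323 = 1.30831×10⁻⁵ m/K
ΔT = 5.60×10⁻³ / 1.30831×10⁻⁵ = 428.033 K
T = 25.1 + 428.033 = 453.133 °C

T = 453.1 °C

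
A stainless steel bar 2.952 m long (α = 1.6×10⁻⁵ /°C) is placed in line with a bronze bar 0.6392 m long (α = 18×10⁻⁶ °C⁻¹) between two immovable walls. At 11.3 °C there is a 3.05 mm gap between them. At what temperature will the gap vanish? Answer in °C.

α₁L₁ = 4.7232×10⁻⁵ m/K, α₂L₂ = 1.15056×10⁻⁵ m/K → total 5.87376×10⁻⁵ m/K
ΔT = g/(α₁L₁+α₂L₂) = 3.05×10⁻³ / 5.87376×10⁻⁵ = 51.926 K
T = 11.3 + 51.926 = 63.226 °C

T = 63.2 °C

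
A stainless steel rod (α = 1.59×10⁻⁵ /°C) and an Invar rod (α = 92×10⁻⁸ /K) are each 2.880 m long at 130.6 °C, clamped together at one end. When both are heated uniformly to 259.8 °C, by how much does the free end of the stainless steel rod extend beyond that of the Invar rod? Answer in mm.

5.57 mm

ΔT = 129.2 K
stainless steel: ΔL = 1.59×10⁻⁵ × 2.880 m × 129.2 = 5.9163×10⁻³ m = 5.9163 mm
Invar: ΔL = 92×10⁻⁸ × 2.880 m × 129.2 = 3.4233×10⁻⁴ m = 0.34233 mm
difference = 5.9163 − 0.34233 = 5.57397 mm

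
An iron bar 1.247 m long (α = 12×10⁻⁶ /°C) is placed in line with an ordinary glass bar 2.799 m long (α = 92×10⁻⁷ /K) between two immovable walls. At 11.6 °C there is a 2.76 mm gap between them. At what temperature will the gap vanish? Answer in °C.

T = 79.4 °C

α₁L₁ = 1.4964×10⁻⁵ m/K, α₂L₂ = 2.57508×10⁻⁵ m/K → total 4.07148×10⁻⁵ m/K
ΔT = g/(α₁L₁+α₂L₂) = 2.76×10⁻³ / 4.07148×10⁻⁵ = 67.789 K
T = 11.6 + 67.789 = 79.389 °C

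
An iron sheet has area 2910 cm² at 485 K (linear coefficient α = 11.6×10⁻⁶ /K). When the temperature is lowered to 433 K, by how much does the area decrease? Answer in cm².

Area coefficient ≈ 2α; |ΔT| = 52 K
ΔA = 2αA₀ΔT = 2(11.6×10⁻⁶)(2910)(52) = 3.51 cm²

ΔA = 3.51 cm²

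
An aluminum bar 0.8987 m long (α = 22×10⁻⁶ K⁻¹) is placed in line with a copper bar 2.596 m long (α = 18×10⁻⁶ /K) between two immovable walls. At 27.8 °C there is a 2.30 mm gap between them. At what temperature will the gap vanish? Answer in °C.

α₁L₁ = 1.97714×10⁻⁵ m/K, α₂L₂ = 4.6728×10⁻⁵ m/K → total 6.64994×10⁻⁵ m/K
ΔT = g/(α₁L₁+α₂L₂) = 2.30×10⁻³ / 6.64994×10⁻⁵ = 34.587 K
T = 27.8 + 34.587 = 62.387 °C

T = 62.4 °C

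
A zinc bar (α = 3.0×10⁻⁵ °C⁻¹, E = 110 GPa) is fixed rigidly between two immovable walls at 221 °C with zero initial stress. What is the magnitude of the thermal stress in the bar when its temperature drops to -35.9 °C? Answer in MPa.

Fully constrained: the free strain ε = αΔT is blocked, so σ = Eε = EαΔT.
|ΔT| = 256.9 K
σ = 110×10⁹ × 3.0×10⁻⁵ × 256.9 = 8.48×10⁸ Pa

σ = 848 MPa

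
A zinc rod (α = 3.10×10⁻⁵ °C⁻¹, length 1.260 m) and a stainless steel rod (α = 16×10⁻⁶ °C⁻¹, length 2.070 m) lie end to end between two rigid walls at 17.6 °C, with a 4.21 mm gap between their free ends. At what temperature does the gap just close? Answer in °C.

T = 75.9 °C

α₁L₁ = 3.906×10⁻⁵ m/K, α₂L₂ = 3.312×10⁻⁵ m/K → total 7.218×10⁻⁵ m/K
ΔT = g/(α₁L₁+α₂L₂) = 4.21×10⁻³ / 7.218×10⁻⁵ = 58.326 K
T = 17.6 + 58.326 = 75.926 °C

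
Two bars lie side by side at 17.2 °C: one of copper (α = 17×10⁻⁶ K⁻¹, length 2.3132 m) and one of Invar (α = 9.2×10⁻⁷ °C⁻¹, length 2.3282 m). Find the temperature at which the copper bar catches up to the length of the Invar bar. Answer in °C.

Equal length when α₁L₁ΔT − α₂L₂ΔT = L₂ − L₁ = 1.50×10⁻² m
α₁L₁ = 3.93244×10⁻⁵, α₂L₂ = 2.141944×10⁻⁶ → Δ(αL) = 3.7182456×10⁻⁵ m/K
ΔT = 1.50×10⁻² / 3.7182456×10⁻⁵ = 403.416 K, so T = 17.2 + 403.416 = 420.616 °C

T = 420.6 °C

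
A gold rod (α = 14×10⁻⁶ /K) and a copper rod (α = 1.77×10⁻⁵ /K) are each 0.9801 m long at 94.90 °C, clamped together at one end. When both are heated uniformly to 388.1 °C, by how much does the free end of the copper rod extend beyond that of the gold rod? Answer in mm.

1.06 mm

ΔT = 293.20 K
gold: ΔL = 14×10⁻⁶ × 0.9801 m × 293.20 = 4.0231×10⁻³ m = 4.0231 mm
copper: ΔL = 1.77×10⁻⁵ × 0.9801 m × 293.20 = 5.0864×10⁻³ m = 5.0864 mm
difference = 5.0864 − 4.0231 = 1.0633 mm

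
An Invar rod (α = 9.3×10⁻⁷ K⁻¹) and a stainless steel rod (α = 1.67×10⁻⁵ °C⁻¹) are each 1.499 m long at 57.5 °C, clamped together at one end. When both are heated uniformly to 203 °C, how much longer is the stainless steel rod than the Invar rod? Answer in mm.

ΔT = 145.5 K
Invar: ΔL = 9.3×10⁻⁷ × 1.499 m × 145.5 = 2.0284×10⁻⁴ m = 0.20284 mm
stainless steel: ΔL = 1.67×10⁻⁵ × 1.499 m × 145.5 = 3.6423×10⁻³ m = 3.6423 mm
difference = 3.6423 − 0.20284 = 3.43946 mm

3.44 mm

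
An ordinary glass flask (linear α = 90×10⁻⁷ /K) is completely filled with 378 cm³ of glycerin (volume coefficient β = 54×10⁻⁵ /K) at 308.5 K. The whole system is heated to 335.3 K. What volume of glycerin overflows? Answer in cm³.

The flask also expands: β_container ≈ 3α = 2.7×10⁻⁵ /K
Net overflow = V₀(β_liq − 3α_cont)ΔT
β − 3α = 5.40×10⁻⁴ − 2.7×10⁻⁵ = 5.13×10⁻⁴ /K; ΔT = 26.8 K
ΔV = 378 × 5.13×10⁻⁴ × 26.8 = 5.20 cm³

5.20 cm³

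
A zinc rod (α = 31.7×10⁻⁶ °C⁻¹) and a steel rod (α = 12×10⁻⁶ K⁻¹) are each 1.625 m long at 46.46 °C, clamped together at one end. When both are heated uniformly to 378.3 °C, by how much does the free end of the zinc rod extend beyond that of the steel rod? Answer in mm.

10.6 mm

ΔT = 331.84 K
zinc: ΔL = 31.7×10⁻⁶ × 1.625 m × 331.84 = 1.7094×10⁻² m = 17.094 mm
steel: ΔL = 12×10⁻⁶ × 1.625 m × 331.84 = 6.4709×10⁻³ m = 6.4709 mm
difference = 17.094 − 6.4709 = 10.6231 mm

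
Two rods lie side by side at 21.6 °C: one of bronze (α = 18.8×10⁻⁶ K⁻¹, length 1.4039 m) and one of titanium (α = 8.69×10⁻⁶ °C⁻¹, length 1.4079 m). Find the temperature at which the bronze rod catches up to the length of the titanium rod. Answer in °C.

T = 304.1 °C

Equal length when α₁L₁ΔT − α₂L₂ΔT = L₂ − L₁ = 4.00×10⁻³ m
α₁L₁ = 2.639332×10⁻⁵, α₂L₂ = 1.2234651×10⁻⁵ → Δ(αL) = 1.4158669×10⁻⁵ m/K
ΔT = 4.00×10⁻³ / 1.4158669×10⁻⁵ = 282.512 K, so T = 21.6 + 282.512 = 304.112 °C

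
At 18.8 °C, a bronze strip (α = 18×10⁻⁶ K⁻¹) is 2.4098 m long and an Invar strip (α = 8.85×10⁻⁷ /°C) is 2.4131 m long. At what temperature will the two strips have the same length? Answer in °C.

L₁(1 + α₁ΔT) = L₂(1 + α₂ΔT) ⇒ ΔT = (L₂ − L₁)/(α₁L₁ − α₂L₂)
L₂ − L₁ = 2.4131 − 2.4098 = 3.30×10⁻³ m
α₁L₁ − α₂L₂ = 18×10⁻⁶×2.4098 − 8.85×10⁻⁷×2.4131 = 4.12408065×10⁻⁵ m/K
ΔT = 3.30×10⁻³ / 4.12408065×10⁻⁵ = 80.0178 K
T = 18.8 + 80.0178 = 98.8178 °C

T = 98.82 °C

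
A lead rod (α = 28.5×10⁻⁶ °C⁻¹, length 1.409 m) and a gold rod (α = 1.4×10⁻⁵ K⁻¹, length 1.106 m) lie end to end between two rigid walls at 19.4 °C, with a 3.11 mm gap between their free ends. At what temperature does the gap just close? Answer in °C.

T = 75.3 °C

α₁L₁ = 4.01565×10⁻⁵ m/K, α₂L₂ = 1.5484×10⁻⁵ m/K → total 5.56405×10⁻⁵ m/K
ΔT = g/(α₁L₁+α₂L₂) = 3.11×10⁻³ / 5.56405×10⁻⁵ = 55.895 K
T = 19.4 + 55.895 = 75.295 °C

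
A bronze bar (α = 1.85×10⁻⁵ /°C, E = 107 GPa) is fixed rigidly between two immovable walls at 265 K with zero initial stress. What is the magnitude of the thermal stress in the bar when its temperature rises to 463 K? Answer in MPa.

σ = 392 MPa

Fully constrained: the free strain ε = αΔT is blocked, so σ = Eε = EαΔT.
|ΔT| = 198 K
σ = 107×10⁹ × 1.85×10⁻⁵ × 198 = 3.92×10⁸ Pa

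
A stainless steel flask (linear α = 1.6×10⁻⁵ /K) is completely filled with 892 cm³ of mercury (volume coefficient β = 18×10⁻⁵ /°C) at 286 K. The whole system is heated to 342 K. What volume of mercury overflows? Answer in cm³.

The flask also expands: β_container ≈ 3α = 4.8×10⁻⁵ /K
Net overflow = V₀(β_liq − 3α_cont)ΔT
β − 3α = 1.80×10⁻⁴ − 4.8×10⁻⁵ = 1.32×10⁻⁴ /K; ΔT = 56 K
ΔV = 892 × 1.32×10⁻⁴ × 56 = 6.59 cm³

6.59 cm³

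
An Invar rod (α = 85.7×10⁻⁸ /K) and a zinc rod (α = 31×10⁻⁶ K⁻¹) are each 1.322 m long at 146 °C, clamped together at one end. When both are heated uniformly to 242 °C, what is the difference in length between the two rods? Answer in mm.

ΔT = 96 K
Invar: ΔL = 85.7×10⁻⁸ × 1.322 m × 96 = 1.0876×10⁻⁴ m = 0.10876 mm
zinc: ΔL = 31×10⁻⁶ × 1.322 m × 96 = 3.9343×10⁻³ m = 3.9343 mm
difference = 3.9343 − 0.10876 = 3.82554 mm

3.83 mm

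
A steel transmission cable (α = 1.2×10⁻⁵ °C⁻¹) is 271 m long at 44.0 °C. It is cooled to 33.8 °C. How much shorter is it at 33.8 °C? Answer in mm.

|ΔT| = |33.8 − 44.0| = 10.2 K
ΔL = αL₀ΔT = (1.2×10⁻⁵)(271)(10.2) = 3.32×10⁻² m

ΔL = 33.2 mm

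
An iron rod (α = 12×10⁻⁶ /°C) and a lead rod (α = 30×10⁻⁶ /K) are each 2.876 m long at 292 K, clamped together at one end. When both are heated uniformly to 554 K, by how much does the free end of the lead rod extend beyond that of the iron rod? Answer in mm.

ΔT = 262 K
iron: ΔL = 12×10⁻⁶ × 2.876 m × 262 = 9.0421×10⁻³ m = 9.0421 mm
lead: ΔL = 30×10⁻⁶ × 2.876 m × 262 = 2.2605×10⁻² m = 22.605 mm
difference = 22.605 − 9.0421 = 13.5629 mm

13.6 mm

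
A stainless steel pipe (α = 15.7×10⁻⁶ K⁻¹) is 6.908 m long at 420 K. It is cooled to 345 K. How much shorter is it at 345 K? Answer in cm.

ΔL = 0.813 cm

|ΔT| = |345 − 420| = 75 K
ΔL = αL₀ΔT = (15.7×10⁻⁶)(6.908)(75) = 8.13×10⁻³ m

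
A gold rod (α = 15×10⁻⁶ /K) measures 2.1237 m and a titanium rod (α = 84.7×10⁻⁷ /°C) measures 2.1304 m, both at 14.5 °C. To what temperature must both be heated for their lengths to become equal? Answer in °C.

L₁(1 + α₁ΔT) = L₂(1 + α₂ΔT) ⇒ ΔT = (L₂ − L₁)/(α₁L₁ − α₂L₂)
L₂ − L₁ = 2.1304 − 2.1237 = 6.70×10⁻³ m
α₁L₁ − α₂L₂ = 15×10⁻⁶×2.1237 − 84.7×10⁻⁷×2.1304 = 1.3811012×10⁻⁵ m/K
ΔT = 6.70×10⁻³ / 1.3811012×10⁻⁵ = 485.120 K
T = 14.5 + 485.120 = 499.620 °C

T = 499.6 °C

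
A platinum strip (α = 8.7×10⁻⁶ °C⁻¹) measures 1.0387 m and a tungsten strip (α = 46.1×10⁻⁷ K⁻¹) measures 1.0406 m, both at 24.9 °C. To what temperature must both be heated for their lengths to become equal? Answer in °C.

Equal length when α₁L₁ΔT − α₂L₂ΔT = L₂ − L₁ = 1.90×10⁻³ m
α₁L₁ = 9.03669×10⁻⁶, α₂L₂ = 4.797166×10⁻⁶ → Δ(αL) = 4.239524×10⁻⁶ m/K
ΔT = 1.90×10⁻³ / 4.239524×10⁻⁶ = 448.164 K, so T = 24.9 + 448.164 = 473.064 °C

T = 473.1 °C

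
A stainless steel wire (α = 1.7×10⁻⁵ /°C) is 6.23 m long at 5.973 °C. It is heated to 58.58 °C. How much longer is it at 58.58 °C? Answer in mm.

ΔL = 5.57 mm

|ΔT| = |58.58 − 5.973| = 52.607 K
ΔL = αL₀ΔT = (1.7×10⁻⁵)(6.23)(52.607) = 5.57×10⁻³ m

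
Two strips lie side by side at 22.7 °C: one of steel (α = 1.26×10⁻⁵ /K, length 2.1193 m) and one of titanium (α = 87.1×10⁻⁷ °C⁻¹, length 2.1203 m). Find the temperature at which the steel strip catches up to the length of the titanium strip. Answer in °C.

T = 144.1 °C

L₁(1 + α₁ΔT) = L₂(1 + α₂ΔT) ⇒ ΔT = (L₂ − L₁)/(α₁L₁ − α₂L₂)
L₂ − L₁ = 2.1203 − 2.1193 = 1.00×10⁻³ m
α₁L₁ − α₂L₂ = 1.26×10⁻⁵×2.1193 − 87.1×10⁻⁷×2.1203 = 8.235367×10⁻⁶ m/K
ΔT = 1.00×10⁻³ / 8.235367×10⁻⁶ = 121.427 K
T = 22.7 + 121.427 = 144.127 °C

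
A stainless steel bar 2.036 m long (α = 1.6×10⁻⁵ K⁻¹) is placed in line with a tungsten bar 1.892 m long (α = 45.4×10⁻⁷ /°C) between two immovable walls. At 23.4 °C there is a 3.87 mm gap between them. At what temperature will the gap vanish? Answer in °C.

Gap closes when ΔL₁ + ΔL₂ = 3.87 mm = 3.87×10⁻³ m
(α₁L₁ + α₂L₂)ΔT = g
α₁L₁ + α₂L₂ = 1.6×10⁻⁵×2.036 + 45.4×10⁻⁷×1.892 = 4.116568×10⁻⁵ m/K
ΔT = 3.87×10⁻³ / 4.116568×10⁻⁵ = 94.01 K
T = 23.4 + 94.01 = 117.41 °C

T = 117 °C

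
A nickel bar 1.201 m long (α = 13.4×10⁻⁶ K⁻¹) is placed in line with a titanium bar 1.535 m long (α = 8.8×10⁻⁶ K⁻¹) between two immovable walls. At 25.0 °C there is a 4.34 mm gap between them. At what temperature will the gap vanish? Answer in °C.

T = 172 °C

α₁L₁ = 1.60934×10⁻⁵ m/K, α₂L₂ = 1.3508×10⁻⁵ m/K → total 2.96014×10⁻⁵ m/K
ΔT = g/(α₁L₁+α₂L₂) = 4.34×10⁻³ / 2.96014×10⁻⁵ = 146.61 K
T = 25.0 + 146.61 = 171.61 °C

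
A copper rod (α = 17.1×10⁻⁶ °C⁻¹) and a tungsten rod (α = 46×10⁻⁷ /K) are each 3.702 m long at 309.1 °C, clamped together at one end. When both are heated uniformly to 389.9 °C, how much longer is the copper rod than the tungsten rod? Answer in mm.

ΔT = 80.8 K
copper: ΔL = 17.1×10⁻⁶ × 3.702 m × 80.8 = 5.1150×10⁻³ m = 5.1150 mm
tungsten: ΔL = 46×10⁻⁷ × 3.702 m × 80.8 = 1.3760×10⁻³ m = 1.3760 mm
difference = 5.1150 − 1.3760 = 3.739 mm

3.74 mm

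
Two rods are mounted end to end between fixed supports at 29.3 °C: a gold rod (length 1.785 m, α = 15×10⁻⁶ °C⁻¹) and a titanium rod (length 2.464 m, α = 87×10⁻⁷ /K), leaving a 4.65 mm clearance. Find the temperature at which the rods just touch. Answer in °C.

T = 126 °C

α₁L₁ = 2.6775×10⁻⁵ m/K, α₂L₂ = 2.14368×10⁻⁵ m/K → total 4.82118×10⁻⁵ m/K
ΔT = g/(α₁L₁+α₂L₂) = 4.65×10⁻³ / 4.82118×10⁻⁵ = 96.45 K
T = 29.3 + 96.45 = 125.75 °C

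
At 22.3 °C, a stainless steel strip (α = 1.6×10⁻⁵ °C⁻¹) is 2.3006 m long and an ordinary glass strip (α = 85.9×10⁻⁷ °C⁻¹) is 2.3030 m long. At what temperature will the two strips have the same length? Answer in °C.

T = 163.3 °C

L₁(1 + α₁ΔT) = L₂(1 + α₂ΔT) ⇒ ΔT = (L₂ − L₁)/(α₁L₁ − α₂L₂)
L₂ − L₁ = 2.3030 − 2.3006 = 2.40×10⁻³ m
α₁L₁ − α₂L₂ = 1.6×10⁻⁵×2.3006 − 85.9×10⁻⁷×2.3030 = 1.702683×10⁻⁵ m/K
ΔT = 2.40×10⁻³ / 1.702683×10⁻⁵ = 140.954 K
T = 22.3 + 140.954 = 163.254 °C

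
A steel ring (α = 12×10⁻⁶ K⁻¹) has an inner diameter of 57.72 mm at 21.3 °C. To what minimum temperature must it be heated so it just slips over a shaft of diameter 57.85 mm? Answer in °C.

T = 209 °C

Required Δd = 57.85 − 57.72 = 0.13 mm
Δd = αd₀ΔT ⇒ ΔT = Δd/(αd₀) = 0.13 / (12×10⁻⁶ × 57.72) = 187.69 K
T_min = 21.3 + 187.69 = 208.99 °C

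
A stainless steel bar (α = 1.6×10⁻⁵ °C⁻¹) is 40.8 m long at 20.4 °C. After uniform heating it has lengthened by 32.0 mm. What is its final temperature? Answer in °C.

ΔL = αL₀ΔT ⇒ ΔT = ΔL / (αL₀)
ΔT = 32.0×10⁻³ m / (1.6×10⁻⁵ × 40.8 m) = 49.020 K
T = 20.4 + 49.020 = 69.420 °C

T = 69.4 °C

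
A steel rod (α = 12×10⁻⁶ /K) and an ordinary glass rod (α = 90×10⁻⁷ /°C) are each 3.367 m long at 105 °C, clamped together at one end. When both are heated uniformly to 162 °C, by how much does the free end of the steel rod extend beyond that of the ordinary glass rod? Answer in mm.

0.576 mm

ΔT = 57 K
steel: ΔL = 12×10⁻⁶ × 3.367 m × 57 = 2.3030×10⁻³ m = 2.3030 mm
ordinary glass: ΔL = 90×10⁻⁷ × 3.367 m × 57 = 1.7273×10⁻³ m = 1.7273 mm
difference = 2.3030 − 1.7273 = 0.5757 mm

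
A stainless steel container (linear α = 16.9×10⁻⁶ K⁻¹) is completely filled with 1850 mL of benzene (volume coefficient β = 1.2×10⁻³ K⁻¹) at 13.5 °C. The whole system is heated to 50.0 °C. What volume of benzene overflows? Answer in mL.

77.6 mL

The container also expands: β_container ≈ 3α = 5.07×10⁻⁵ /K
Net overflow = V₀(β_liq − 3α_cont)ΔT
β − 3α = 1.20×10⁻³ − 5.07×10⁻⁵ = 1.1493×10⁻³ /K; ΔT = 36.5 K
ΔV = 1850 × 1.1493×10⁻³ × 36.5 = 77.6 mL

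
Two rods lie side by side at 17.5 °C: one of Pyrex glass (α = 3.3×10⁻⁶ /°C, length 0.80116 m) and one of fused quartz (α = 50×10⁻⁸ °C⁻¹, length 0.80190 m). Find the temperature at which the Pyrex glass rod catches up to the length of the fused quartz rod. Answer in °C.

T = 347.4 °C

L₁(1 + α₁ΔT) = L₂(1 + α₂ΔT) ⇒ ΔT = (L₂ − L₁)/(α₁L₁ − α₂L₂)
L₂ − L₁ = 0.80190 − 0.80116 = 7.40×10⁻⁴ m
α₁L₁ − α₂L₂ = 3.3×10⁻⁶×0.80116 − 50×10⁻⁸×0.80190 = 2.242878×10⁻⁶ m/K
ΔT = 7.40×10⁻⁴ / 2.242878×10⁻⁶ = 329.933 K
T = 17.5 + 329.933 = 347.433 °C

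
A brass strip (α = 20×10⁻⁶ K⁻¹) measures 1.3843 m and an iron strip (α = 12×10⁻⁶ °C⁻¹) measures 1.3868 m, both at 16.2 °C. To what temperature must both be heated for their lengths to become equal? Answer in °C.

T = 242.6 °C

Equal length when α₁L₁ΔT − α₂L₂ΔT = L₂ − L₁ = 2.50×10⁻³ m
α₁L₁ = 2.7686×10⁻⁵, α₂L₂ = 1.66416×10⁻⁵ → Δ(αL) = 1.10444×10⁻⁵ m/K
ΔT = 2.50×10⁻³ / 1.10444×10⁻⁵ = 226.359 K, so T = 16.2 + 226.359 = 242.559 °C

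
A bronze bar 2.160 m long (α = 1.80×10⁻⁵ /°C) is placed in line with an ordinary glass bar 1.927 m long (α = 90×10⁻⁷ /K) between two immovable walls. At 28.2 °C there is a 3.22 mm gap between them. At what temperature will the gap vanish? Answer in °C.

Gap closes when ΔL₁ + ΔL₂ = 3.22 mm = 3.22×10⁻³ m
(α₁L₁ + α₂L₂)ΔT = g
α₁L₁ + α₂L₂ = 1.80×10⁻⁵×2.160 + 90×10⁻⁷×1.927 = 5.6223×10⁻⁵ m/K
ΔT = 3.22×10⁻³ / 5.6223×10⁻⁵ = 57.272 K
T = 28.2 + 57.272 = 85.472 °C

T = 85.5 °C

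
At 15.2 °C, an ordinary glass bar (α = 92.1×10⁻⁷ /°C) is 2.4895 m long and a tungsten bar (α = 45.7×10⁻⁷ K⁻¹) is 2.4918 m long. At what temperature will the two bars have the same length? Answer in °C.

T = 214.5 °C

L₁(1 + α₁ΔT) = L₂(1 + α₂ΔT) ⇒ ΔT = (L₂ − L₁)/(α₁L₁ − α₂L₂)
L₂ − L₁ = 2.4918 − 2.4895 = 2.30×10⁻³ m
α₁L₁ − α₂L₂ = 92.1×10⁻⁷×2.4895 − 45.7×10⁻⁷×2.4918 = 1.1540769×10⁻⁵ m/K
ΔT = 2.30×10⁻³ / 1.1540769×10⁻⁵ = 199.293 K
T = 15.2 + 199.293 = 214.493 °C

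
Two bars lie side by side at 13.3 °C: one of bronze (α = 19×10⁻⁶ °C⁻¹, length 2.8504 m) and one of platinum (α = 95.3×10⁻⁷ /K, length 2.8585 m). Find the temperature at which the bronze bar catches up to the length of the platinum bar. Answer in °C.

L₁(1 + α₁ΔT) = L₂(1 + α₂ΔT) ⇒ ΔT = (L₂ − L₁)/(α₁L₁ − α₂L₂)
L₂ − L₁ = 2.8585 − 2.8504 = 8.10×10⁻³ m
α₁L₁ − α₂L₂ = 19×10⁻⁶×2.8504 − 95.3×10⁻⁷×2.8585 = 2.6916095×10⁻⁵ m/K
ΔT = 8.10×10⁻³ / 2.6916095×10⁻⁵ = 300.935 K
T = 13.3 + 300.935 = 314.235 °C

T = 314.2 °C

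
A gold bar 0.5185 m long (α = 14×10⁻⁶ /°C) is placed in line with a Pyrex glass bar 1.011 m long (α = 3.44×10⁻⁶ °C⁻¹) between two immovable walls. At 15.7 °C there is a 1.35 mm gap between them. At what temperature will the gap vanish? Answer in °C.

α₁L₁ = 7.259×10⁻⁶ m/K, α₂L₂ = 3.47784×10⁻⁶ m/K → total 1.073684×10⁻⁵ m/K
ΔT = g/(α₁L₁+α₂L₂) = 1.35×10⁻³ / 1.073684×10⁻⁵ = 125.74 K
T = 15.7 + 125.74 = 141.44 °C

T = 141 °C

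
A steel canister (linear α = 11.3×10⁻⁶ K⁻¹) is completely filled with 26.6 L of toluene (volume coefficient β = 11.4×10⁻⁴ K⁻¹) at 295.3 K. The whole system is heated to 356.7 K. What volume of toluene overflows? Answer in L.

1.81 L

The canister also expands: β_container ≈ 3α = 3.39×10⁻⁵ /K
Net overflow = V₀(β_liq − 3α_cont)ΔT
β − 3α = 1.14×10⁻³ − 3.39×10⁻⁵ = 1.1061×10⁻³ /K; ΔT = 61.4 K
ΔV = 26.6 × 1.1061×10⁻³ × 61.4 = 1.81 L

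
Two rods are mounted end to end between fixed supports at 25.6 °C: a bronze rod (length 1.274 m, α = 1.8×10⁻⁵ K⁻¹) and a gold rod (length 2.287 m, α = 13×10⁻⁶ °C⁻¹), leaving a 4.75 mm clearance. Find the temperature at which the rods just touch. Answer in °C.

T = 116 °C

Gap closes when ΔL₁ + ΔL₂ = 4.75 mm = 4.75×10⁻³ m
(α₁L₁ + α₂L₂)ΔT = g
α₁L₁ + α₂L₂ = 1.8×10⁻⁵×1.274 + 13×10⁻⁶×2.287 = 5.2663×10⁻⁵ m/K
ΔT = 4.75×10⁻³ / 5.2663×10⁻⁵ = 90.20 K
T = 25.6 + 90.20 = 115.80 °C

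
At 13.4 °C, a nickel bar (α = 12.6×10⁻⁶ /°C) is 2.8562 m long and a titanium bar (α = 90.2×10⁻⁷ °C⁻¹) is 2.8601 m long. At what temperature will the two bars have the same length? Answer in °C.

Equal length when α₁L₁ΔT − α₂L₂ΔT = L₂ − L₁ = 3.90×10⁻³ m
α₁L₁ = 3.598812×10⁻⁵, α₂L₂ = 2.5798102×10⁻⁵ → Δ(αL) = 1.0190018×10⁻⁵ m/K
ΔT = 3.90×10⁻³ / 1.0190018×10⁻⁵ = 382.727 K, so T = 13.4 + 382.727 = 396.127 °C

T = 396.1 °C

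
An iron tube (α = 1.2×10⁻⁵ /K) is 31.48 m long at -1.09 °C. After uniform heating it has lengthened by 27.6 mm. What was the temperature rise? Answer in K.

ΔL = αL₀ΔT ⇒ ΔT = ΔL / (αL₀)
ΔT = 27.6×10⁻³ m / (1.2×10⁻⁵ × 31.48 m) = 73.062 K

ΔT = 73.1 K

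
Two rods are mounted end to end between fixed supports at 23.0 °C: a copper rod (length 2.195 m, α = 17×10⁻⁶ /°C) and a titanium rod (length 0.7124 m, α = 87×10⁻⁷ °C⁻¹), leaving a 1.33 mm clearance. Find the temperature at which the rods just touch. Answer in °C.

α₁L₁ = 3.7315×10⁻⁵ m/K, α₂L₂ = 6.19788×10⁻⁶ m/K → total 4.351288×10⁻⁵ m/K
ΔT = g/(α₁L₁+α₂L₂) = 1.33×10⁻³ / 4.351288×10⁻⁵ = 30.566 K
T = 23.0 + 30.566 = 53.566 °C

T = 53.6 °C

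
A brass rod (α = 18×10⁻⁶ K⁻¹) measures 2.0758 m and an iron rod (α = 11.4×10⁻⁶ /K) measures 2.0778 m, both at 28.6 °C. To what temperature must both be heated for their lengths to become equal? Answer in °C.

Equal length when α₁L₁ΔT − α₂L₂ΔT = L₂ − L₁ = 2.00×10⁻³ m
α₁L₁ = 3.73644×10⁻⁵, α₂L₂ = 2.368692×10⁻⁵ → Δ(αL) = 1.367748×10⁻⁵ m/K
ΔT = 2.00×10⁻³ / 1.367748×10⁻⁵ = 146.226 K, so T = 28.6 + 146.226 = 174.826 °C

T = 174.8 °C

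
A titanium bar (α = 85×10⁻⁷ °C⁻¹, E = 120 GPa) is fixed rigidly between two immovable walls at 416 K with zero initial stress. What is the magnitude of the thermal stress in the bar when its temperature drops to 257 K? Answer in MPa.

σ = 162 MPa

Fully constrained: the free strain ε = αΔT is blocked, so σ = Eε = EαΔT.
|ΔT| = 159 K
σ = 120×10⁹ × 85×10⁻⁷ × 159 = 1.62×10⁸ Pa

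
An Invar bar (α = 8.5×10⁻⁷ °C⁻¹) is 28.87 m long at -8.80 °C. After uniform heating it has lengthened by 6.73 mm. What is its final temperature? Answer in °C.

ΔL = αL₀ΔT ⇒ ΔT = ΔL / (αL₀)
ΔT = 6.73×10⁻³ m / (8.5×10⁻⁷ × 28.87 m) = 274.25 K
T = -8.80 + 274.25 = 265.45 °C

T = 265 °C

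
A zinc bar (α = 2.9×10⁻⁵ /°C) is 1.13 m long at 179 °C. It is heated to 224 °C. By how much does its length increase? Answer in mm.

|ΔT| = |224 − 179| = 45 K
ΔL = αL₀ΔT = (2.9×10⁻⁵)(1.13)(45) = 1.47×10⁻³ m

ΔL = 1.47 mm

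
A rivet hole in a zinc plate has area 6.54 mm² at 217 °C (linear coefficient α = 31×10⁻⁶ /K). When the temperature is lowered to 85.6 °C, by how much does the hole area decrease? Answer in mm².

Area coefficient ≈ 2α; |ΔT| = 131.4 K
ΔA = 2αA₀ΔT = 2(31×10⁻⁶)(6.54)(131.4) = 0.0533 mm²

ΔA = 0.0533 mm²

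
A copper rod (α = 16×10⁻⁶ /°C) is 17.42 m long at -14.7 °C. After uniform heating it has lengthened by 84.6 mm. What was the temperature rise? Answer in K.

ΔL = αL₀ΔT ⇒ ΔT = ΔL / (αL₀)
ΔT = 84.6×10⁻³ m / (16×10⁻⁶ × 17.42 m) = 303.53 K

ΔT = 304 K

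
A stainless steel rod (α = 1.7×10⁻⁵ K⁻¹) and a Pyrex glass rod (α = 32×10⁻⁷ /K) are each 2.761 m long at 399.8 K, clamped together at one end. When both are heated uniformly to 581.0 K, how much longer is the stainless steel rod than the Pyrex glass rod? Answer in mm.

6.90 mm

ΔT = 181.2 K
stainless steel: ΔL = 1.7×10⁻⁵ × 2.761 m × 181.2 = 8.5050×10⁻³ m = 8.5050 mm
Pyrex glass: ΔL = 32×10⁻⁷ × 2.761 m × 181.2 = 1.6009×10⁻³ m = 1.6009 mm
difference = 8.5050 − 1.6009 = 6.9041 mm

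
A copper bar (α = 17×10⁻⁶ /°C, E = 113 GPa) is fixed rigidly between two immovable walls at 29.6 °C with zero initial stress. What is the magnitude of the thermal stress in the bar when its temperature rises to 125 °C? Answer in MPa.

σ = 183 MPa

Fully constrained: the free strain ε = αΔT is blocked, so σ = Eε = EαΔT.
|ΔT| = 95.4 K
σ = 113×10⁹ × 17×10⁻⁶ × 95.4 = 1.83×10⁸ Pa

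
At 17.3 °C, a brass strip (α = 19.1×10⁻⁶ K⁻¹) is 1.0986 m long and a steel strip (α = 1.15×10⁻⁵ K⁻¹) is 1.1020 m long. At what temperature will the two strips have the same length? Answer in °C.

T = 426.4 °C

L₁(1 + α₁ΔT) = L₂(1 + α₂ΔT) ⇒ ΔT = (L₂ − L₁)/(α₁L₁ − α₂L₂)
L₂ − L₁ = 1.1020 − 1.0986 = 3.40×10⁻³ m
α₁L₁ − α₂L₂ = 19.1×10⁻⁶×1.0986 − 1.15×10⁻⁵×1.1020 = 8.31026×10⁻⁶ m/K
ΔT = 3.40×10⁻³ / 8.31026×10⁻⁶ = 409.133 K
T = 17.3 + 409.133 = 426.433 °C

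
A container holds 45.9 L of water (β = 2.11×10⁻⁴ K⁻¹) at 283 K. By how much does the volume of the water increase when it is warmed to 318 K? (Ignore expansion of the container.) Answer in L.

ΔV = 0.339 L

|ΔT| = |318 − 283| = 35 K
ΔV = βV₀ΔT = (2.11×10⁻⁴)(45.9)(35) = 0.339 L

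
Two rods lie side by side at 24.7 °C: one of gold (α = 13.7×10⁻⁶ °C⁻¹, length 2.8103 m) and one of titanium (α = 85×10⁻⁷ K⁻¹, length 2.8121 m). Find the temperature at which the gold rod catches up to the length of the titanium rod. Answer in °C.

T = 148.0 °C

Equal length when α₁L₁ΔT − α₂L₂ΔT = L₂ − L₁ = 1.80×10⁻³ m
α₁L₁ = 3.850111×10⁻⁵, α₂L₂ = 2.390285×10⁻⁵ → Δ(αL) = 1.459826×10⁻⁵ m/K
ΔT = 1.80×10⁻³ / 1.459826×10⁻⁵ = 123.302 K, so T = 24.7 + 123.302 = 148.002 °C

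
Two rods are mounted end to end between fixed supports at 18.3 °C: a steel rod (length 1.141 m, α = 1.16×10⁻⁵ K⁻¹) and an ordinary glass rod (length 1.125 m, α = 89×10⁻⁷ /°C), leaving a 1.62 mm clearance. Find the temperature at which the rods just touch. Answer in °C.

α₁L₁ = 1.32356×10⁻⁵ m/K, α₂L₂ = 1.00125×10⁻⁵ m/K → total 2.32481×10⁻⁵ m/K
ΔT = g/(α₁L₁+α₂L₂) = 1.62×10⁻³ / 2.32481×10⁻⁵ = 69.683 K
T = 18.3 + 69.683 = 87.983 °C

T = 88.0 °C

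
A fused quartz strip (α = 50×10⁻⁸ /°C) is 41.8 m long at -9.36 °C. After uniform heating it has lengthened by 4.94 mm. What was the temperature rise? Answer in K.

ΔL = αL₀ΔT ⇒ ΔT = ΔL / (αL₀)
ΔT = 4.94×10⁻³ m / (50×10⁻⁸ × 41.8 m) = 236.36 K

ΔT = 236 K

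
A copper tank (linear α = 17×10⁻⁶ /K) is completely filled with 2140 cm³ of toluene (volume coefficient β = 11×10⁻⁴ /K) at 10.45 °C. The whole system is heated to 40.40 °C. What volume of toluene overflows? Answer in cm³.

67.2 cm³

The tank also expands: β_container ≈ 3α = 5.1×10⁻⁵ /K
Net overflow = V₀(β_liq − 3α_cont)ΔT
β − 3α = 1.10×10⁻³ − 5.1×10⁻⁵ = 1.049×10⁻³ /K; ΔT = 29.95 K
ΔV = 2140 × 1.049×10⁻³ × 29.95 = 67.2 cm³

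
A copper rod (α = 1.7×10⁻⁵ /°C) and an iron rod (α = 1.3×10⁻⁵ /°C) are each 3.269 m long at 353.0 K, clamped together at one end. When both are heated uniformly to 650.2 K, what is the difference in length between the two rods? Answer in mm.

ΔT = 297.2 K
copper: ΔL = 1.7×10⁻⁵ × 3.269 m × 297.2 = 1.6516×10⁻² m = 16.516 mm
iron: ΔL = 1.3×10⁻⁵ × 3.269 m × 297.2 = 1.2630×10⁻² m = 12.630 mm
difference = 16.516 − 12.630 = 3.886 mm

3.89 mm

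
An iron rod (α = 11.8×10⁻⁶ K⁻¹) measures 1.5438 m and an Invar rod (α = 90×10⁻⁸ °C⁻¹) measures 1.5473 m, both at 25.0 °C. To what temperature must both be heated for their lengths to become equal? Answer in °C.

Equal length when α₁L₁ΔT − α₂L₂ΔT = L₂ − L₁ = 3.50×10⁻³ m
α₁L₁ = 1.821684×10⁻⁵, α₂L₂ = 1.39257×10⁻⁶ → Δ(αL) = 1.682427×10⁻⁵ m/K
ΔT = 3.50×10⁻³ / 1.682427×10⁻⁵ = 208.033 K, so T = 25.0 + 208.033 = 233.033 °C

T = 233.0 °C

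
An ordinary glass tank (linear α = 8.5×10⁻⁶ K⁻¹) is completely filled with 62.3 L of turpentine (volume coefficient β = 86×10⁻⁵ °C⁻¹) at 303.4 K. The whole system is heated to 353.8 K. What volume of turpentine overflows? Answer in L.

The tank also expands: β_container ≈ 3α = 2.55×10⁻⁵ /K
Net overflow = V₀(β_liq − 3α_cont)ΔT
β − 3α = 8.60×10⁻⁴ − 2.55×10⁻⁵ = 8.345×10⁻⁴ /K; ΔT = 50.4 K
ΔV = 62.3 × 8.345×10⁻⁴ × 50.4 = 2.62 L

2.62 L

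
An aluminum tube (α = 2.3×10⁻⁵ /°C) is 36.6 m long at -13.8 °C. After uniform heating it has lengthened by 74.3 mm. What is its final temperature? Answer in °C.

T = 74.5 °C

ΔL = αL₀ΔT ⇒ ΔT = ΔL / (αL₀)
ΔT = 74.3×10⁻³ m / (2.3×10⁻⁵ × 36.6 m) = 88.263 K
T = -13.8 + 88.263 = 74.463 °C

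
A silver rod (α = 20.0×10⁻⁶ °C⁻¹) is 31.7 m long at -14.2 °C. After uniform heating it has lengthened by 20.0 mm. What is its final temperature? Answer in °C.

ΔL = αL₀ΔT ⇒ ΔT = ΔL / (αL₀)
ΔT = 20.0×10⁻³ m / (20.0×10⁻⁶ × 31.7 m) = 31.546 K
T = -14.2 + 31.546 = 17.346 °C

T = 17.3 °C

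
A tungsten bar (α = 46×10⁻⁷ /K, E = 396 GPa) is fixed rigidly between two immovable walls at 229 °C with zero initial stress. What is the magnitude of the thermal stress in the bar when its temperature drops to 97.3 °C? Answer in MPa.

Fully constrained: the free strain ε = αΔT is blocked, so σ = Eε = EαΔT.
|ΔT| = 131.7 K
σ = 396×10⁹ × 46×10⁻⁷ × 131.7 = 2.40×10⁸ Pa

σ = 240 MPa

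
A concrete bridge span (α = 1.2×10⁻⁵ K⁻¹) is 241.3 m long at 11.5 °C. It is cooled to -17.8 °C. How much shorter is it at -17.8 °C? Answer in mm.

ΔL = 84.8 mm

|ΔT| = |-17.8 − 11.5| = 29.3 K
ΔL = αL₀ΔT = (1.2×10⁻⁵)(241.3)(29.3) = 8.48×10⁻² m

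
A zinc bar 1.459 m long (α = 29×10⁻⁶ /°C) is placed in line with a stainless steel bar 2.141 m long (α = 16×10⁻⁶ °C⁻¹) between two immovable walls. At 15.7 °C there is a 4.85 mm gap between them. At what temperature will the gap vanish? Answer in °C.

Gap closes when ΔL₁ + ΔL₂ = 4.85 mm = 4.85×10⁻³ m
(α₁L₁ + α₂L₂)ΔT = g
α₁L₁ + α₂L₂ = 29×10⁻⁶×1.459 + 16×10⁻⁶×2.141 = 7.6567×10⁻⁵ m/K
ΔT = 4.85×10⁻³ / 7.6567×10⁻⁵ = 63.343 K
T = 15.7 + 63.343 = 79.043 °C

T = 79.0 °C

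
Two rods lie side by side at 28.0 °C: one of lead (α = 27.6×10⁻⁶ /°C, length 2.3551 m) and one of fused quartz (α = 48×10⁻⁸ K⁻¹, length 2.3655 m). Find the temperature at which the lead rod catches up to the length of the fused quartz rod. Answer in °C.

T = 190.8 °C

L₁(1 + α₁ΔT) = L₂(1 + α₂ΔT) ⇒ ΔT = (L₂ − L₁)/(α₁L₁ − α₂L₂)
L₂ − L₁ = 2.3655 − 2.3551 = 1.04×10⁻² m
α₁L₁ − α₂L₂ = 27.6×10⁻⁶×2.3551 − 48×10⁻⁸×2.3655 = 6.386532×10⁻⁵ m/K
ΔT = 1.04×10⁻² / 6.386532×10⁻⁵ = 162.843 K
T = 28.0 + 162.843 = 190.843 °C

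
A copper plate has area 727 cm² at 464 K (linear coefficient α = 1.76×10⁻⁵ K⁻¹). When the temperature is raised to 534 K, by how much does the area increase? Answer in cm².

Area coefficient ≈ 2α; |ΔT| = 70 K
ΔA = 2αA₀ΔT = 2(1.76×10⁻⁵)(727)(70) = 1.79 cm²

ΔA = 1.79 cm²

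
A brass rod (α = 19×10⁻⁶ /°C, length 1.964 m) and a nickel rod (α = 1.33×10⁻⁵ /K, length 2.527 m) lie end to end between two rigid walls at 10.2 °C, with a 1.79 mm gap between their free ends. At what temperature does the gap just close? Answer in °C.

T = 35.4 °C

α₁L₁ = 3.7316×10⁻⁵ m/K, α₂L₂ = 3.36091×10⁻⁵ m/K → total 7.09251×10⁻⁵ m/K
ΔT = g/(α₁L₁+α₂L₂) = 1.79×10⁻³ / 7.09251×10⁻⁵ = 25.238 K
T = 10.2 + 25.238 = 35.438 °C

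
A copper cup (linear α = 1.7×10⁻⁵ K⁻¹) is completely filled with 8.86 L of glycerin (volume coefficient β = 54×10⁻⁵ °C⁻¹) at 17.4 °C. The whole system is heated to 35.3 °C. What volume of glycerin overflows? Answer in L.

0.0776 L

The cup also expands: β_container ≈ 3α = 5.1×10⁻⁵ /K
Net overflow = V₀(β_liq − 3α_cont)ΔT
β − 3α = 5.40×10⁻⁴ − 5.1×10⁻⁵ = 4.89×10⁻⁴ /K; ΔT = 17.9 K
ΔV = 8.86 × 4.89×10⁻⁴ × 17.9 = 0.0776 L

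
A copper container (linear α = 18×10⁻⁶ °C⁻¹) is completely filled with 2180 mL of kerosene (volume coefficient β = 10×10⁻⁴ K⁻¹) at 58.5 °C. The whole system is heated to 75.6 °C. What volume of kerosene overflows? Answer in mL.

35.3 mL

The container also expands: β_container ≈ 3α = 5.4×10⁻⁵ /K
Net overflow = V₀(β_liq − 3α_cont)ΔT
β − 3α = 1.00×10⁻³ − 5.4×10⁻⁵ = 9.46×10⁻⁴ /K; ΔT = 17.1 K
ΔV = 2180 × 9.46×10⁻⁴ × 17.1 = 35.3 mL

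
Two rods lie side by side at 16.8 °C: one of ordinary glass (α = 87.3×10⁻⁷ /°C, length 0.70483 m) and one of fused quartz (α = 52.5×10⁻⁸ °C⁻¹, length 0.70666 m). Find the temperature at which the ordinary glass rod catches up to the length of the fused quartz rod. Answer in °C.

T = 333.3 °C

Equal length when α₁L₁ΔT − α₂L₂ΔT = L₂ − L₁ = 1.83×10⁻³ m
α₁L₁ = 6.1531659×10⁻⁶, α₂L₂ = 3.709965×10⁻⁷ → Δ(αL) = 5.7821694×10⁻⁶ m/K
ΔT = 1.83×10⁻³ / 5.7821694×10⁻⁶ = 316.490 K, so T = 16.8 + 316.490 = 333.290 °C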